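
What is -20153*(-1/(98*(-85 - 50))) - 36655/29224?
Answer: -76706923/27616680 ≈ -2.7776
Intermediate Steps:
-20153*(-1/(98*(-85 - 50))) - 36655/29224 = -20153/((-135*(-98))) - 36655*1/29224 = -20153/13230 - 36655/29224 = -20153*1/13230 - 36655/29224 = -2879/1890 - 36655/29224 = -76706923/27616680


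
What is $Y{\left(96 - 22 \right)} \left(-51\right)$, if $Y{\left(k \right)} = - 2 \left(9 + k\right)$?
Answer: $8466$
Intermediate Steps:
$Y{\left(k \right)} = -18 - 2 k$
$Y{\left(96 - 22 \right)} \left(-51\right) = \left(-18 - 2 \left(96 - 22\right)\right) \left(-51\right) = \left(-18 - 148\right) \left(-51\right) = \left(-166\right) \left(-51\right) = 8466$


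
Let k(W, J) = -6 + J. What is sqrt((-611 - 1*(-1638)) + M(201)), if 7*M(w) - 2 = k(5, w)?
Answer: sqrt(51702)/7 ≈ 32.483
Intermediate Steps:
M(w) = -4/7 + w/7 (M(w) = 2/7 + (-6 + w)/7 = 2/7 + (-6/7 + w/7) = -4/7 + w/7)
sqrt((-611 - 1*(-1638)) + M(201)) = sqrt((-611 - 1*(-1638)) + (-4/7 + (1/7)*201)) = sqrt((-611 + 1638) + (-4/7 + 201/7)) = sqrt(1027 + 197/7) = sqrt(7386/7) = sqrt(51702)/7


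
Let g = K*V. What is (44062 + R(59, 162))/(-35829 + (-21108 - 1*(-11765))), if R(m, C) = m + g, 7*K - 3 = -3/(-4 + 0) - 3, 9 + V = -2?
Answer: -1235355/1264816 ≈ -0.97671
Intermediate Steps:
V = -11 (V = -9 - 2 = -11)
K = 3/28 (K = 3/7 + (-3/(-4 + 0) - 3)/7 = 3/7 + (-3/(-4) - 3)/7 = 3/7 + (-¼*(-3) - 3)/7 = 3/7 + (¾ - 3)/7 = 3/7 + (⅐)*(-9/4) = 3/7 - 9/28 = 3/28 ≈ 0.10714)
g = -33/28 (g = (3/28)*(-11) = -33/28 ≈ -1.1786)
R(m, C) = -33/28 + m (R(m, C) = m - 33/28 = -33/28 + m)
(44062 + R(59, 162))/(-35829 + (-21108 - 1*(-11765))) = (44062 + (-33/28 + 59))/(-35829 + (-21108 - 1*(-11765))) = (44062 + 1619/28)/(-35829 + (-21108 + 11765)) = 1235355/(28*(-35829 - 9343)) = (1235355/28)/(-45172) = (1235355/28)*(-1/45172) = -1235355/1264816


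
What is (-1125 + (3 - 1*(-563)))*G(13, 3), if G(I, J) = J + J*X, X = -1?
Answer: 0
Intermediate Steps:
G(I, J) = 0 (G(I, J) = J + J*(-1) = J - J = 0)
(-1125 + (3 - 1*(-563)))*G(13, 3) = (-1125 + (3 - 1*(-563)))*0 = (-1125 + (3 + 563))*0 = (-1125 + 566)*0 = -559*0 = 0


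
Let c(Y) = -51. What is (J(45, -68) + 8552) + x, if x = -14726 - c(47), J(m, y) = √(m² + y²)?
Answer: -6123 + √6649 ≈ -6041.5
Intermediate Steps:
x = -14675 (x = -14726 - 1*(-51) = -14726 + 51 = -14675)
(J(45, -68) + 8552) + x = (√(45² + (-68)²) + 8552) - 14675 = (√(2025 + 4624) + 8552) - 14675 = (√6649 + 8552) - 14675 = (8552 + √6649) - 14675 = -6123 + √6649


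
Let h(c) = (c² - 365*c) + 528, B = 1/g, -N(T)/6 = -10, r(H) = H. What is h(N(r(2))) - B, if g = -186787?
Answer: -3319578563/186787 ≈ -17772.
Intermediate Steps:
N(T) = 60 (N(T) = -6*(-10) = 60)
B = -1/186787 (B = 1/(-186787) = -1/186787 ≈ -5.3537e-6)
h(c) = 528 + c² - 365*c
h(N(r(2))) - B = (528 + 60² - 365*60) - 1*(-1/186787) = (528 + 3600 - 21900) + 1/186787 = -17772 + 1/186787 = -3319578563/186787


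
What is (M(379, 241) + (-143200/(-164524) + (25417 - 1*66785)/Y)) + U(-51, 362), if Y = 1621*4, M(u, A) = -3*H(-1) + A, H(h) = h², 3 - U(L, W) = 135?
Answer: 6700030204/66673351 ≈ 100.49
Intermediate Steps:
U(L, W) = -132 (U(L, W) = 3 - 1*135 = 3 - 135 = -132)
M(u, A) = -3 + A (M(u, A) = -3*(-1)² + A = -3*1 + A = -3 + A)
Y = 6484
(M(379, 241) + (-143200/(-164524) + (25417 - 1*66785)/Y)) + U(-51, 362) = ((-3 + 241) + (-143200/(-164524) + (25417 - 1*66785)/6484)) - 132 = (238 + (-143200*(-1/164524) + (25417 - 66785)*(1/6484))) - 132 = (238 + (35800/41131 - 41368*1/6484)) - 132 = (238 + (35800/41131 - 10342/1621)) - 132 = (238 - 367345002/66673351) - 132 = 15500912536/66673351 - 132 = 6700030204/66673351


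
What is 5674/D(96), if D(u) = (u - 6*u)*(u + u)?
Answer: -2837/46080 ≈ -0.061567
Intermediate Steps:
D(u) = -10*u² (D(u) = (-5*u)*(2*u) = -10*u²)
5674/D(96) = 5674/((-10*96²)) = 5674/((-10*9216)) = 5674/(-92160) = 5674*(-1/92160) = -2837/46080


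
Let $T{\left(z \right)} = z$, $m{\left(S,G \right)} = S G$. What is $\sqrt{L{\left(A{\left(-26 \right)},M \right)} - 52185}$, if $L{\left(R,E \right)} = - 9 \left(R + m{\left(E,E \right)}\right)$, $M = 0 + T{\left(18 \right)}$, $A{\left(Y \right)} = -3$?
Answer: $i \sqrt{55074} \approx 234.68 i$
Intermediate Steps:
$m{\left(S,G \right)} = G S$
$M = 18$ ($M = 0 + 18 = 18$)
$L{\left(R,E \right)} = - 9 R - 9 E^{2}$ ($L{\left(R,E \right)} = - 9 \left(R + E E\right) = - 9 \left(R + E^{2}\right) = - 9 R - 9 E^{2}$)
$\sqrt{L{\left(A{\left(-26 \right)},M \right)} - 52185} = \sqrt{\left(\left(-9\right) \left(-3\right) - 9 \cdot 18^{2}\right) - 52185} = \sqrt{\left(27 - 2916\right) + \left(-97327 + 45142\right)} = \sqrt{\left(27 - 2916\right) - 52185} = \sqrt{-2889 - 52185} = \sqrt{-55074} = i \sqrt{55074}$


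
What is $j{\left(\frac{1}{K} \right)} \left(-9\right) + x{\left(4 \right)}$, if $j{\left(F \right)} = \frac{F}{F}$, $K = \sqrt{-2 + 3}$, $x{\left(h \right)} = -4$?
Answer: $-13$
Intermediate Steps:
$K = 1$ ($K = \sqrt{1} = 1$)
$j{\left(F \right)} = 1$
$j{\left(\frac{1}{K} \right)} \left(-9\right) + x{\left(4 \right)} = 1 \left(-9\right) - 4 = -9 - 4 = -13$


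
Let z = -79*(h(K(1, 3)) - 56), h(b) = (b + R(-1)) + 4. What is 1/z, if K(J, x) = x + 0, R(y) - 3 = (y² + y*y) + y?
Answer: 1/3555 ≈ 0.00028129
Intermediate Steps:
R(y) = 3 + y + 2*y² (R(y) = 3 + ((y² + y*y) + y) = 3 + ((y² + y²) + y) = 3 + (2*y² + y) = 3 + (y + 2*y²) = 3 + y + 2*y²)
K(J, x) = x
h(b) = 8 + b (h(b) = (b + (3 - 1 + 2*(-1)²)) + 4 = (b + (3 - 1 + 2*1)) + 4 = (b + (3 - 1 + 2)) + 4 = (b + 4) + 4 = (4 + b) + 4 = 8 + b)
z = 3555 (z = -79*((8 + 3) - 56) = -79*(11 - 56) = -79*(-45) = 3555)
1/z = 1/3555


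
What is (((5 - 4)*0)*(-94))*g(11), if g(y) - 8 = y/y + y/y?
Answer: 0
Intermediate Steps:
g(y) = 10 (g(y) = 8 + (y/y + y/y) = 8 + (1 + 1) = 8 + 2 = 10)
(((5 - 4)*0)*(-94))*g(11) = (((5 - 4)*0)*(-94))*10 = ((1*0)*(-94))*10 = (0*(-94))*10 = 0*10 = 0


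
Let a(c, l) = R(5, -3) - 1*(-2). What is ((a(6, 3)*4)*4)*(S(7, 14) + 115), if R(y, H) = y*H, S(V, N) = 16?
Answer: -27248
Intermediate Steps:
R(y, H) = H*y
a(c, l) = -13 (a(c, l) = -3*5 - 1*(-2) = -15 + 2 = -13)
((a(6, 3)*4)*4)*(S(7, 14) + 115) = (-13*4*4)*(16 + 115) = -52*4*131 = -208*131 = -27248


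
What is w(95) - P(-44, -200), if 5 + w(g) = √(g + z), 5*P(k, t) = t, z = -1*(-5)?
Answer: 45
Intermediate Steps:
z = 5
P(k, t) = t/5
w(g) = -5 + √(5 + g) (w(g) = -5 + √(g + 5) = -5 + √(5 + g))
w(95) - P(-44, -200) = (-5 + √(5 + 95)) - (-200)/5 = (-5 + √100) - 1*(-40) = (-5 + 10) + 40 = 5 + 40 = 45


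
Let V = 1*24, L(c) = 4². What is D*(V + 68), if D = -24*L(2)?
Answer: -35328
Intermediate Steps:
L(c) = 16
V = 24
D = -384 (D = -24*16 = -384)
D*(V + 68) = -384*(24 + 68) = -384*92 = -35328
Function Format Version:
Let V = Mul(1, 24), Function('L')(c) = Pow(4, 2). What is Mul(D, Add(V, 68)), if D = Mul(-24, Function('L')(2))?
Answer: -35328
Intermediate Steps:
Function('L')(c) = 16
V = 24
D = -384 (D = Mul(-24, 16) = -384)
Mul(D, Add(V, 68)) = Mul(-384, Add(24, 68)) = Mul(-384, 92) = -35328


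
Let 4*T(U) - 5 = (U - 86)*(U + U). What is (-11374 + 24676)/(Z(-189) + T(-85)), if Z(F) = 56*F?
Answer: -53208/13261 ≈ -4.0124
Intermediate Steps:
T(U) = 5/4 + U*(-86 + U)/2 (T(U) = 5/4 + ((U - 86)*(U + U))/4 = 5/4 + ((-86 + U)*(2*U))/4 = 5/4 + (2*U*(-86 + U))/4 = 5/4 + U*(-86 + U)/2)
(-11374 + 24676)/(Z(-189) + T(-85)) = (-11374 + 24676)/(56*(-189) + (5/4 + (½)*(-85)² - 43*(-85))) = 13302/(-10584 + (5/4 + (½)*7225 + 3655)) = 13302/(-10584 + (5/4 + 7225/2 + 3655)) = 13302/(-10584 + 29075/4) = 13302/(-13261/4) = 13302*(-4/13261) = -53208/13261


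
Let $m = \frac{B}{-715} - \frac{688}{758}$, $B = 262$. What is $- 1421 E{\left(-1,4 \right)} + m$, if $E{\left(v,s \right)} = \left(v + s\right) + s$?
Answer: $- \frac{2695833053}{270985} \approx -9948.3$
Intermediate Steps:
$E{\left(v,s \right)} = v + 2 s$ ($E{\left(v,s \right)} = \left(s + v\right) + s = v + 2 s$)
$m = - \frac{345258}{270985}$ ($m = \frac{262}{-715} - \frac{688}{758} = 262 \left(- \frac{1}{715}\right) - \frac{344}{379} = - \frac{262}{715} - \frac{344}{379} = - \frac{345258}{270985} \approx -1.2741$)
$- 1421 E{\left(-1,4 \right)} + m = - 1421 \left(-1 + 2 \cdot 4\right) - \frac{345258}{270985} = - 1421 \left(-1 + 8\right) - \frac{345258}{270985} = \left(-1421\right) 7 - \frac{345258}{270985} = -9947 - \frac{345258}{270985} = - \frac{2695833053}{270985}$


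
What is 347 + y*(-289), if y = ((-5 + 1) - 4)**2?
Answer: -18149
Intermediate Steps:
y = 64 (y = (-4 - 4)**2 = (-8)**2 = 64)
347 + y*(-289) = 347 + 64*(-289) = 347 - 18496 = -18149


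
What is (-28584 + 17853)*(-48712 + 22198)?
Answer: 284521734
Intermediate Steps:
(-28584 + 17853)*(-48712 + 22198) = -10731*(-26514) = 284521734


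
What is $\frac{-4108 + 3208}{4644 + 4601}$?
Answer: $- \frac{180}{1849} \approx -0.09735$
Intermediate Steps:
$\frac{-4108 + 3208}{4644 + 4601} = - \frac{900}{9245} = \left(-900\right) \frac{1}{9245} = - \frac{180}{1849}$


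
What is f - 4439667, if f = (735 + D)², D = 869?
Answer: -1866851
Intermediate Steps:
f = 2572816 (f = (735 + 869)² = 1604² = 2572816)
f - 4439667 = 2572816 - 4439667 = -1866851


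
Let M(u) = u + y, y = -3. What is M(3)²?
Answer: 0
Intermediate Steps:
M(u) = -3 + u (M(u) = u - 3 = -3 + u)
M(3)² = (-3 + 3)² = 0² = 0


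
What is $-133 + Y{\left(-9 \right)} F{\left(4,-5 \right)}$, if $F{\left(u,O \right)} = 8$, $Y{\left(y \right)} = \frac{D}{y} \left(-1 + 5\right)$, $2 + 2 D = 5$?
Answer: $- \frac{415}{3} \approx -138.33$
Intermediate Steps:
$D = \frac{3}{2}$ ($D = -1 + \frac{1}{2} \cdot 5 = -1 + \frac{5}{2} = \frac{3}{2} \approx 1.5$)
$Y{\left(y \right)} = \frac{6}{y}$ ($Y{\left(y \right)} = \frac{3}{2 y} \left(-1 + 5\right) = \frac{3}{2 y} 4 = \frac{6}{y}$)
$-133 + Y{\left(-9 \right)} F{\left(4,-5 \right)} = -133 + \frac{6}{-9} \cdot 8 = -133 + 6 \left(- \frac{1}{9}\right) 8 = -133 - \frac{16}{3} = - \frac{415}{3}$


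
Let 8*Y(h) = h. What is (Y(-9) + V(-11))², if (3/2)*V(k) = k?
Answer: 41209/576 ≈ 71.543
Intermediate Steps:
Y(h) = h/8
V(k) = 2*k/3
(Y(-9) + V(-11))² = ((⅛)*(-9) + (⅔)*(-11))² = (-9/8 - 22/3)² = (-203/24)² = 41209/576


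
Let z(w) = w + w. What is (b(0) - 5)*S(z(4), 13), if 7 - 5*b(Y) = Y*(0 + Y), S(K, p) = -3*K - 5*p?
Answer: 1602/5 ≈ 320.40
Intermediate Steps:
z(w) = 2*w
S(K, p) = -5*p - 3*K
b(Y) = 7/5 - Y²/5 (b(Y) = 7/5 - Y*(0 + Y)/5 = 7/5 - Y*Y/5 = 7/5 - Y²/5)
(b(0) - 5)*S(z(4), 13) = ((7/5 - ⅕*0²) - 5)*(-5*13 - 6*4) = ((7/5 - ⅕*0) - 5)*(-65 - 3*8) = ((7/5 + 0) - 5)*(-65 - 24) = (7/5 - 5)*(-89) = -18/5*(-89) = 1602/5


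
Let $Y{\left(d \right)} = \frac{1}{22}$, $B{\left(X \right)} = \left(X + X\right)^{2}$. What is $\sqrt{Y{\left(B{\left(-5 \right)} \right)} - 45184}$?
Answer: $\frac{i \sqrt{21869034}}{22} \approx 212.57 i$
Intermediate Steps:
$B{\left(X \right)} = 4 X^{2}$ ($B{\left(X \right)} = \left(2 X\right)^{2} = 4 X^{2}$)
$Y{\left(d \right)} = \frac{1}{22}$
$\sqrt{Y{\left(B{\left(-5 \right)} \right)} - 45184} = \sqrt{\frac{1}{22} - 45184} = \sqrt{- \frac{994047}{22}} = \frac{i \sqrt{21869034}}{22}$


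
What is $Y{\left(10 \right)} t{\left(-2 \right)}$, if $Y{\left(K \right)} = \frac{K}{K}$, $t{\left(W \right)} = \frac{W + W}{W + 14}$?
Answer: $- \frac{1}{3} \approx -0.33333$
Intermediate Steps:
$t{\left(W \right)} = \frac{2 W}{14 + W}$
$Y{\left(K \right)} = 1$
$Y{\left(10 \right)} t{\left(-2 \right)} = 1 \cdot 2 \left(-2\right) \frac{1}{14 - 2} = 1 \cdot 2 \left(-2\right) \frac{1}{12} = 1 \left(- \frac{1}{3}\right) = - \frac{1}{3}$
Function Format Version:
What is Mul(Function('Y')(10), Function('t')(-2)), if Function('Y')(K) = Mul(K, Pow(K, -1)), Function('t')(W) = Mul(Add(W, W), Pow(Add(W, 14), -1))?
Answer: Rational(-1, 3) ≈ -0.33333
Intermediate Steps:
Function('t')(W) = Mul(2, W, Pow(Add(14, W), -1)) (Function('t')(W) = Mul(Mul(2, W), Pow(Add(14, W), -1)) = Mul(2, W, Pow(Add(14, W), -1)))
Function('Y')(K) = 1
Mul(Function('Y')(10), Function('t')(-2)) = Mul(1, Mul(2, -2, Pow(Add(14, -2), -1))) = Mul(1, Mul(2, -2, Pow(12, -1))) = Mul(1, Mul(2, -2, Rational(1, 12))) = Mul(1, Rational(-1, 3)) = Rational(-1, 3)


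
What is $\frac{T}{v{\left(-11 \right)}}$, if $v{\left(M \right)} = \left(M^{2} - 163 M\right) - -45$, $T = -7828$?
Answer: $- \frac{7828}{1959} \approx -3.9959$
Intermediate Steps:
$v{\left(M \right)} = 45 + M^{2} - 163 M$ ($v{\left(M \right)} = \left(M^{2} - 163 M\right) + \left(-27 + 72\right) = \left(M^{2} - 163 M\right) + 45 = 45 + M^{2} - 163 M$)
$\frac{T}{v{\left(-11 \right)}} = - \frac{7828}{45 + \left(-11\right)^{2} - -1793} = - \frac{7828}{45 + 121 + 1793} = - \frac{7828}{1959}$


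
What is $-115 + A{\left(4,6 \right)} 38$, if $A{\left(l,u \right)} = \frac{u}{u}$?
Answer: $-77$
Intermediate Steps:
$A{\left(l,u \right)} = 1$
$-115 + A{\left(4,6 \right)} 38 = -115 + 1 \cdot 38 = -115 + 38 = -77$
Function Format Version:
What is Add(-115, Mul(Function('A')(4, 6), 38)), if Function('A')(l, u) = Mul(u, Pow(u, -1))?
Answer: -77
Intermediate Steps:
Function('A')(l, u) = 1
Add(-115, Mul(Function('A')(4, 6), 38)) = Add(-115, Mul(1, 38)) = Add(-115, 38) = -77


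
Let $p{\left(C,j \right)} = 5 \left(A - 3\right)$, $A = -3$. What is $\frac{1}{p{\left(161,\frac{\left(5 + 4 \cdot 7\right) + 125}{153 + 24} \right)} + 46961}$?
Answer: $\frac{1}{46931} \approx 2.1308 \cdot 10^{-5}$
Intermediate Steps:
$p{\left(C,j \right)} = -30$ ($p{\left(C,j \right)} = 5 \left(-3 - 3\right) = 5 \left(-6\right) = -30$)
$\frac{1}{p{\left(161,\frac{\left(5 + 4 \cdot 7\right) + 125}{153 + 24} \right)} + 46961} = \frac{1}{-30 + 46961} = \frac{1}{46931}$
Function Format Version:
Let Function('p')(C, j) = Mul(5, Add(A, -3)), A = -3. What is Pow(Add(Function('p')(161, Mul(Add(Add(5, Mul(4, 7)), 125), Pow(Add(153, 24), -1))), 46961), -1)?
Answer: Rational(1, 46931) ≈ 2.1308e-5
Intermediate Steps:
Function('p')(C, j) = -30 (Function('p')(C, j) = Mul(5, Add(-3, -3)) = Mul(5, -6) = -30)
Pow(Add(Function('p')(161, Mul(Add(Add(5, Mul(4, 7)), 125), Pow(Add(153, 24), -1))), 46961), -1) = Pow(Add(-30, 46961), -1) = Pow(46931, -1) = Rational(1, 46931)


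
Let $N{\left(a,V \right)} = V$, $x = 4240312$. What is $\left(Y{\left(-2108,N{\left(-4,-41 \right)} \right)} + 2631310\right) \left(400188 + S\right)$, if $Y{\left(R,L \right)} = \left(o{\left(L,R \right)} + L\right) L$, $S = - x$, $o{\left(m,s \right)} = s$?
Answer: $-10442906167956$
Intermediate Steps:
$S = -4240312$ ($S = \left(-1\right) 4240312 = -4240312$)
$Y{\left(R,L \right)} = L \left(L + R\right)$ ($Y{\left(R,L \right)} = \left(R + L\right) L = \left(L + R\right) L = L \left(L + R\right)$)
$\left(Y{\left(-2108,N{\left(-4,-41 \right)} \right)} + 2631310\right) \left(400188 + S\right) = \left(- 41 \left(-41 - 2108\right) + 2631310\right) \left(400188 - 4240312\right) = \left(\left(-41\right) \left(-2149\right) + 2631310\right) \left(-3840124\right) = \left(88109 + 2631310\right) \left(-3840124\right) = 2719419 \left(-3840124\right) = -10442906167956$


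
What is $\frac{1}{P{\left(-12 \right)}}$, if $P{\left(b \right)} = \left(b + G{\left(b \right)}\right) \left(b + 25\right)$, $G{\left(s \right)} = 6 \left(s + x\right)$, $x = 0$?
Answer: $- \frac{1}{1092} \approx -0.00091575$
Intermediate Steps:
$G{\left(s \right)} = 6 s$ ($G{\left(s \right)} = 6 \left(s + 0\right) = 6 s$)
$P{\left(b \right)} = 7 b \left(25 + b\right)$ ($P{\left(b \right)} = \left(b + 6 b\right) \left(b + 25\right) = 7 b \left(25 + b\right)$)
$\frac{1}{P{\left(-12 \right)}} = \frac{1}{7 \left(-12\right) \left(25 - 12\right)} = \frac{1}{7 \left(-12\right) 13} = \frac{1}{-1092} = - \frac{1}{1092}$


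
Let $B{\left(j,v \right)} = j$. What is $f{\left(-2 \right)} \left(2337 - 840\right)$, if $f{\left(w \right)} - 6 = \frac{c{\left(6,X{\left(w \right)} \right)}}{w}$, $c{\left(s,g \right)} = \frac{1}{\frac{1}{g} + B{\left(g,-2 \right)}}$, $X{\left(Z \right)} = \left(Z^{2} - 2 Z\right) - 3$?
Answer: $\frac{459579}{52} \approx 8838.1$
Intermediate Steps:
$X{\left(Z \right)} = -3 + Z^{2} - 2 Z$
$c{\left(s,g \right)} = \frac{1}{g + \frac{1}{g}}$ ($c{\left(s,g \right)} = \frac{1}{\frac{1}{g} + g} = \frac{1}{g + \frac{1}{g}}$)
$f{\left(w \right)} = 6 + \frac{-3 + w^{2} - 2 w}{w \left(1 + \left(-3 + w^{2} - 2 w\right)^{2}\right)}$ ($f{\left(w \right)} = 6 + \frac{\left(-3 + w^{2} - 2 w\right) \frac{1}{1 + \left(-3 + w^{2} - 2 w\right)^{2}}}{w} = 6 + \frac{\frac{1}{1 + \left(-3 + w^{2} - 2 w\right)^{2}} \left(-3 + w^{2} - 2 w\right)}{w} = 6 + \frac{-3 + w^{2} - 2 w}{w \left(1 + \left(-3 + w^{2} - 2 w\right)^{2}\right)}$)
$f{\left(-2 \right)} \left(2337 - 840\right) = \frac{-3 + \left(-2\right)^{2} - -4 + 6 \left(-2\right) \left(1 + \left(3 - \left(-2\right)^{2} + 2 \left(-2\right)\right)^{2}\right)}{\left(-2\right) \left(1 + \left(3 - \left(-2\right)^{2} + 2 \left(-2\right)\right)^{2}\right)} \left(2337 - 840\right) = - \frac{-3 + 4 + 4 + 6 \left(-2\right) \left(1 + \left(3 - 4 - 4\right)^{2}\right)}{2 \left(1 + \left(3 - 4 - 4\right)^{2}\right)} \left(2337 - 840\right) = - \frac{-3 + 4 + 4 + 6 \left(-2\right) \left(1 + \left(3 - 4 - 4\right)^{2}\right)}{2 \left(1 + \left(3 - 4 - 4\right)^{2}\right)} 1497 = - \frac{-3 + 4 + 4 + 6 \left(-2\right) \left(1 + \left(-5\right)^{2}\right)}{2 \left(1 + \left(-5\right)^{2}\right)} 1497 = - \frac{-3 + 4 + 4 + 6 \left(-2\right) \left(1 + 25\right)}{2 \left(1 + 25\right)} 1497 = - \frac{-3 + 4 + 4 + 6 \left(-2\right) 26}{2 \cdot 26} \cdot 1497 = \left(- \frac{1}{2}\right) \frac{1}{26} \left(-3 + 4 + 4 - 312\right) 1497 = \left(- \frac{1}{2}\right) \frac{1}{26} \left(-307\right) 1497 = \frac{307}{52} \cdot 1497 = \frac{459579}{52}$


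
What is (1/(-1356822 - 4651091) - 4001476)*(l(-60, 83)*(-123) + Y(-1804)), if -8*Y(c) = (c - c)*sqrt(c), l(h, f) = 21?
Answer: 62096662332378387/6007913 ≈ 1.0336e+10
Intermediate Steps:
Y(c) = 0 (Y(c) = -(c - c)*sqrt(c)/8 = -0*sqrt(c) = -1/8*0 = 0)
(1/(-1356822 - 4651091) - 4001476)*(l(-60, 83)*(-123) + Y(-1804)) = (1/(-1356822 - 4651091) - 4001476)*(21*(-123) + 0) = (1/(-6007913) - 4001476)*(-2583 + 0) = (-1/6007913 - 4001476)*(-2583) = -24040519679589/6007913*(-2583) = 62096662332378387/6007913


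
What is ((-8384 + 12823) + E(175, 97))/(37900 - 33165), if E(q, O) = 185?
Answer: 4624/4735 ≈ 0.97656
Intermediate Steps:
((-8384 + 12823) + E(175, 97))/(37900 - 33165) = ((-8384 + 12823) + 185)/(37900 - 33165) = (4439 + 185)/4735 = 4624*(1/4735) = 4624/4735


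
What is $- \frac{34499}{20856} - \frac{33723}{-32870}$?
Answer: $- \frac{215327621}{342768360} \approx -0.6282$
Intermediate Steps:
$- \frac{34499}{20856} - \frac{33723}{-32870} = \left(-34499\right) \frac{1}{20856} - - \frac{33723}{32870} = - \frac{34499}{20856} + \frac{33723}{32870} = - \frac{215327621}{342768360}$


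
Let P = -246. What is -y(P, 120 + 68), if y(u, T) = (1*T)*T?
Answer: -35344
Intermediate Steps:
y(u, T) = T² (y(u, T) = T*T = T²)
-y(P, 120 + 68) = -(120 + 68)² = -1*188² = -1*35344 = -35344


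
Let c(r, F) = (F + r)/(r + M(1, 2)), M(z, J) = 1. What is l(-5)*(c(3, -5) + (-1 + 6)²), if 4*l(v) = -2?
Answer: -49/4 ≈ -12.250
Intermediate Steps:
l(v) = -½ (l(v) = (¼)*(-2) = -½)
c(r, F) = (F + r)/(1 + r) (c(r, F) = (F + r)/(r + 1) = (F + r)/(1 + r))
l(-5)*(c(3, -5) + (-1 + 6)²) = -((-5 + 3)/(1 + 3) + (-1 + 6)²)/2 = -(-2/4 + 5²)/2 = -((¼)*(-2) + 25)/2 = -(-½ + 25)/2 = -½*49/2 = -49/4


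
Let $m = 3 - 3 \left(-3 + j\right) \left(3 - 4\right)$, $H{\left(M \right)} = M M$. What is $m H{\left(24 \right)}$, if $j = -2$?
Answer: $-6912$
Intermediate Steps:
$H{\left(M \right)} = M^{2}$
$m = -12$ ($m = 3 - 3 \left(-3 - 2\right) \left(3 - 4\right) = 3 - 3 \left(\left(-5\right) \left(-1\right)\right) = 3 - 15 = -12$)
$m H{\left(24 \right)} = - 12 \cdot 24^{2} = \left(-12\right) 576 = -6912$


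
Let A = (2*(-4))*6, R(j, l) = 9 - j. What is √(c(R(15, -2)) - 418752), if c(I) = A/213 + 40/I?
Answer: 2*I*√4749668043/213 ≈ 647.12*I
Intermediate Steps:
A = -48 (A = -8*6 = -48)
c(I) = -16/71 + 40/I (c(I) = -48/213 + 40/I = -48*1/213 + 40/I = -16/71 + 40/I)
√(c(R(15, -2)) - 418752) = √((-16/71 + 40/(9 - 1*15)) - 418752) = √((-16/71 + 40/(9 - 15)) - 418752) = √((-16/71 + 40/(-6)) - 418752) = √((-16/71 + 40*(-⅙)) - 418752) = √((-16/71 - 20/3) - 418752) = √(-1468/213 - 418752) = √(-89195644/213) = 2*I*√4749668043/213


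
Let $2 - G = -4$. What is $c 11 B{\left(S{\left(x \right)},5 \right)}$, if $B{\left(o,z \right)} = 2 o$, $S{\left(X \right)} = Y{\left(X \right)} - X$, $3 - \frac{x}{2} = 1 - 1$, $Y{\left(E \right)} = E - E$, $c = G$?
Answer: $-792$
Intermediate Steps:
$G = 6$ ($G = 2 - -4 = 2 + 4 = 6$)
$c = 6$
$Y{\left(E \right)} = 0$
$x = 6$ ($x = 6 - 2 \left(1 - 1\right) = 6 - 0 = 6 + 0 = 6$)
$S{\left(X \right)} = - X$ ($S{\left(X \right)} = 0 - X = - X$)
$c 11 B{\left(S{\left(x \right)},5 \right)} = 6 \cdot 11 \cdot 2 \left(\left(-1\right) 6\right) = 66 \cdot 2 \left(-6\right) = 66 \left(-12\right) = -792$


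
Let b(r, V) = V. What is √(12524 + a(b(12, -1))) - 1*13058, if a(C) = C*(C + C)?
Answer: -13058 + √12526 ≈ -12946.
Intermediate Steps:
a(C) = 2*C² (a(C) = C*(2*C) = 2*C²)
√(12524 + a(b(12, -1))) - 1*13058 = √(12524 + 2*(-1)²) - 1*13058 = √(12524 + 2*1) - 13058 = √(12524 + 2) - 13058 = √12526 - 13058 = -13058 + √12526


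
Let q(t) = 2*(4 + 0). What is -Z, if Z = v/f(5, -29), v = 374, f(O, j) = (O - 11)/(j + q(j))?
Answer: -1309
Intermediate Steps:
q(t) = 8 (q(t) = 2*4 = 8)
f(O, j) = (-11 + O)/(8 + j) (f(O, j) = (O - 11)/(j + 8) = (-11 + O)/(8 + j))
Z = 1309 (Z = 374/(((-11 + 5)/(8 - 29))) = 374/((-6/(-21))) = 374/((-1/21*(-6))) = 374/(2/7) = 374*(7/2) = 1309)
-Z = -1*1309 = -1309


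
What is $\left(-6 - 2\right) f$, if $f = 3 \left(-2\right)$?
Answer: $48$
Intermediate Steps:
$f = -6$
$\left(-6 - 2\right) f = \left(-6 - 2\right) \left(-6\right) = \left(-8\right) \left(-6\right) = 48$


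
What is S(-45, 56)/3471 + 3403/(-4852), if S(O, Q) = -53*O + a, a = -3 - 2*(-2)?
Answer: -234941/16841292 ≈ -0.013950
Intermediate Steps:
a = 1 (a = -3 + 4 = 1)
S(O, Q) = 1 - 53*O (S(O, Q) = -53*O + 1 = 1 - 53*O)
S(-45, 56)/3471 + 3403/(-4852) = (1 - 53*(-45))/3471 + 3403/(-4852) = (1 + 2385)*(1/3471) + 3403*(-1/4852) = 2386*(1/3471) - 3403/4852 = 2386/3471 - 3403/4852 = -234941/16841292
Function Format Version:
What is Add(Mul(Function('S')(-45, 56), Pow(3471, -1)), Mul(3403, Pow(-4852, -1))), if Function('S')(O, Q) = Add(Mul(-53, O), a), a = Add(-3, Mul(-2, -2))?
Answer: Rational(-234941, 16841292) ≈ -0.013950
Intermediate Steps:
a = 1 (a = Add(-3, 4) = 1)
Function('S')(O, Q) = Add(1, Mul(-53, O)) (Function('S')(O, Q) = Add(Mul(-53, O), 1) = Add(1, Mul(-53, O)))
Add(Mul(Function('S')(-45, 56), Pow(3471, -1)), Mul(3403, Pow(-4852, -1))) = Add(Mul(Add(1, Mul(-53, -45)), Pow(3471, -1)), Mul(3403, Pow(-4852, -1))) = Add(Mul(Add(1, 2385), Rational(1, 3471)), Mul(3403, Rational(-1, 4852))) = Add(Mul(2386, Rational(1, 3471)), Rational(-3403, 4852)) = Add(Rational(2386, 3471), Rational(-3403, 4852)) = Rational(-234941, 16841292)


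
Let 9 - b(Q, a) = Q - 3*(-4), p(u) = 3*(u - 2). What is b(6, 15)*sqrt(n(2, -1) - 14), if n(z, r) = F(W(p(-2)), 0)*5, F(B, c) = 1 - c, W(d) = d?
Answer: -27*I ≈ -27.0*I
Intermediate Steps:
p(u) = -6 + 3*u (p(u) = 3*(-2 + u) = -6 + 3*u)
n(z, r) = 5 (n(z, r) = (1 - 1*0)*5 = (1 + 0)*5 = 1*5 = 5)
b(Q, a) = -3 - Q (b(Q, a) = 9 - (Q - 3*(-4)) = 9 - (Q + 12) = 9 - (12 + Q) = 9 + (-12 - Q) = -3 - Q)
b(6, 15)*sqrt(n(2, -1) - 14) = (-3 - 1*6)*sqrt(5 - 14) = (-3 - 6)*sqrt(-9) = -27*I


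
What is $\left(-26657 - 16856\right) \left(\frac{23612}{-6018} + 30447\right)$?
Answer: $- \frac{3985930781321}{3009} \approx -1.3247 \cdot 10^{9}$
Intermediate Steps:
$\left(-26657 - 16856\right) \left(\frac{23612}{-6018} + 30447\right) = - 43513 \left(23612 \left(- \frac{1}{6018}\right) + 30447\right) = - 43513 \left(- \frac{11806}{3009} + 30447\right) = \left(-43513\right) \frac{91603217}{3009} = - \frac{3985930781321}{3009}$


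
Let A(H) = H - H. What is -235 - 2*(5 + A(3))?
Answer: -245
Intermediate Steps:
A(H) = 0
-235 - 2*(5 + A(3)) = -235 - 2*(5 + 0) = -235 - 2*5 = -235 - 1*10 = -235 - 10 = -245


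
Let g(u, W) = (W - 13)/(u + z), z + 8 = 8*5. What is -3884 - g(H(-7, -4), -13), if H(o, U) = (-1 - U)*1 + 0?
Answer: -135914/35 ≈ -3883.3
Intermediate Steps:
z = 32 (z = -8 + 8*5 = -8 + 40 = 32)
H(o, U) = -1 - U (H(o, U) = (-1 - U) + 0 = -1 - U)
g(u, W) = (-13 + W)/(32 + u) (g(u, W) = (W - 13)/(u + 32) = (-13 + W)/(32 + u))
-3884 - g(H(-7, -4), -13) = -3884 - (-13 - 13)/(32 + (-1 - 1*(-4))) = -3884 - (-26)/(32 + (-1 + 4)) = -3884 - (-26)/(32 + 3) = -3884 - (-26)/35 = -3884 - 1*(-26/35) = -3884 + 26/35 = -135914/35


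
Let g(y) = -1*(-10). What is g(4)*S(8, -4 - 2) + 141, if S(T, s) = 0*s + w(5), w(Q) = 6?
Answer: 201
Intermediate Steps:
S(T, s) = 6 (S(T, s) = 0*s + 6 = 0 + 6 = 6)
g(y) = 10
g(4)*S(8, -4 - 2) + 141 = 10*6 + 141 = 60 + 141 = 201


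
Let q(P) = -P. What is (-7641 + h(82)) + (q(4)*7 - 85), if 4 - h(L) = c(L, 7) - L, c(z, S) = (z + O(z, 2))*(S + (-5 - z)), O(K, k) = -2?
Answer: -1268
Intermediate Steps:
c(z, S) = (-2 + z)*(-5 + S - z) (c(z, S) = (z - 2)*(S + (-5 - z)) = (-2 + z)*(-5 + S - z))
h(L) = 8 + L² - 3*L (h(L) = 4 - ((10 - L² - 3*L - 2*7 + 7*L) - L) = 4 - ((10 - L² - 3*L - 14 + 7*L) - L) = 4 - ((-4 - L² + 4*L) - L) = 4 - (-4 - L² + 3*L) = 4 + (4 + L² - 3*L) = 8 + L² - 3*L)
(-7641 + h(82)) + (q(4)*7 - 85) = (-7641 + (8 + 82² - 3*82)) + (-1*4*7 - 85) = (-7641 + (8 + 6724 - 246)) + (-4*7 - 85) = (-7641 + 6486) + (-28 - 85) = -1155 - 113 = -1268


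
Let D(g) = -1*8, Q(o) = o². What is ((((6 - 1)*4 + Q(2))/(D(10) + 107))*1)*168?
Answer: 448/11 ≈ 40.727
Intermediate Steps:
D(g) = -8
((((6 - 1)*4 + Q(2))/(D(10) + 107))*1)*168 = ((((6 - 1)*4 + 2²)/(-8 + 107))*1)*168 = (((5*4 + 4)/99)*1)*168 = (((20 + 4)*(1/99))*1)*168 = ((24*(1/99))*1)*168 = ((8/33)*1)*168 = (8/33)*168 = 448/11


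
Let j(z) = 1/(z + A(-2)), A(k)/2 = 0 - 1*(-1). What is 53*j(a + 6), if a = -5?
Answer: 53/3 ≈ 17.667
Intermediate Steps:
A(k) = 2 (A(k) = 2*(0 - 1*(-1)) = 2*(0 + 1) = 2*1 = 2)
j(z) = 1/(2 + z) (j(z) = 1/(z + 2) = 1/(2 + z))
53*j(a + 6) = 53/(2 + (-5 + 6)) = 53/(2 + 1) = 53/3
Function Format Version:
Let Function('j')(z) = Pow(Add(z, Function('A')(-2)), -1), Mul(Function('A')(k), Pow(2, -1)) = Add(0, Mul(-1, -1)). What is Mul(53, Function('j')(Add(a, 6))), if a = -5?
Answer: Rational(53, 3) ≈ 17.667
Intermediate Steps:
Function('A')(k) = 2 (Function('A')(k) = Mul(2, Add(0, Mul(-1, -1))) = Mul(2, Add(0, 1)) = Mul(2, 1) = 2)
Function('j')(z) = Pow(Add(2, z), -1) (Function('j')(z) = Pow(Add(z, 2), -1) = Pow(Add(2, z), -1))
Mul(53, Function('j')(Add(a, 6))) = Mul(53, Pow(Add(2, Add(-5, 6)), -1)) = Mul(53, Pow(Add(2, 1), -1)) = Mul(53, Pow(3, -1)) = Mul(53, Rational(1, 3)) = Rational(53, 3)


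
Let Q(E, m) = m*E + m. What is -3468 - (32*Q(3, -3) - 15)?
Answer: -3069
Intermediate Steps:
Q(E, m) = m + E*m (Q(E, m) = E*m + m = m + E*m)
-3468 - (32*Q(3, -3) - 15) = -3468 - (32*(-3*(1 + 3)) - 15) = -3468 - (32*(-3*4) - 15) = -3468 - (32*(-12) - 15) = -3468 - (-384 - 15) = -3468 - 1*(-399) = -3468 + 399 = -3069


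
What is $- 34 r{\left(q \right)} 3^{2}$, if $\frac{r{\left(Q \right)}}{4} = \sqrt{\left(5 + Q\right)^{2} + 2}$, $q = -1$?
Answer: $- 3672 \sqrt{2} \approx -5193.0$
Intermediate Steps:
$r{\left(Q \right)} = 4 \sqrt{2 + \left(5 + Q\right)^{2}}$ ($r{\left(Q \right)} = 4 \sqrt{\left(5 + Q\right)^{2} + 2} = 4 \sqrt{2 + \left(5 + Q\right)^{2}}$)
$- 34 r{\left(q \right)} 3^{2} = - 34 \cdot 4 \sqrt{2 + \left(5 - 1\right)^{2}} \cdot 3^{2} = - 34 \cdot 4 \sqrt{2 + 4^{2}} \cdot 9 = - 34 \cdot 4 \sqrt{2 + 16} \cdot 9 = - 34 \cdot 4 \sqrt{18} \cdot 9 = - 34 \cdot 4 \cdot 3 \sqrt{2} \cdot 9 = - 34 \cdot 12 \sqrt{2} \cdot 9 = - 408 \sqrt{2} \cdot 9 = - 3672 \sqrt{2}$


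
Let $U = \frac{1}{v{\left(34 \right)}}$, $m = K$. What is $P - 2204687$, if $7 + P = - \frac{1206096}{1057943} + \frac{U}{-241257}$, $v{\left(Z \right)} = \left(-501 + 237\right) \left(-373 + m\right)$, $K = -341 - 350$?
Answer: $- \frac{158065209783268959872279}{71694814812578496} \approx -2.2047 \cdot 10^{6}$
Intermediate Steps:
$K = -691$ ($K = -341 - 350 = -691$)
$m = -691$
$v{\left(Z \right)} = 280896$ ($v{\left(Z \right)} = \left(-501 + 237\right) \left(-373 - 691\right) = \left(-264\right) \left(-1064\right) = 280896$)
$U = \frac{1}{280896} \approx 3.56 \cdot 10^{-6}$
$P = - \frac{583598569713261527}{71694814812578496}$ ($P = -7 + \left(- \frac{1206096}{1057943} + \frac{1}{280896 \left(-241257\right)}\right) = -7 + \left(\left(-1206096\right) \frac{1}{1057943} + \frac{1}{280896} \left(- \frac{1}{241257}\right)\right) = -7 - \frac{81734866025212055}{71694814812578496} = - \frac{583598569713261527}{71694814812578496} \approx -8.14$)
$P - 2204687 = - \frac{583598569713261527}{71694814812578496} - 2204687 = - \frac{158065209783268959872279}{71694814812578496}$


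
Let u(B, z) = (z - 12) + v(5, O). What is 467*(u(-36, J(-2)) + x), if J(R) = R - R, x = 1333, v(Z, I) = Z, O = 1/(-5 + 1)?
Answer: 619242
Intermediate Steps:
O = -1/4 (O = 1/(-4) = -1/4 ≈ -0.25000)
J(R) = 0
u(B, z) = -7 + z (u(B, z) = (z - 12) + 5 = (-12 + z) + 5 = -7 + z)
467*(u(-36, J(-2)) + x) = 467*((-7 + 0) + 1333) = 467*(-7 + 1333) = 467*1326 = 619242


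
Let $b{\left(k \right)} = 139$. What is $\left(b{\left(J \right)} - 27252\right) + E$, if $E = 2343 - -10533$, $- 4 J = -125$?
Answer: $-14237$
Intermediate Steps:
$J = \frac{125}{4}$ ($J = \left(- \frac{1}{4}\right) \left(-125\right) = \frac{125}{4} \approx 31.25$)
$E = 12876$ ($E = 2343 + 10533 = 12876$)
$\left(b{\left(J \right)} - 27252\right) + E = \left(139 - 27252\right) + 12876 = -27113 + 12876 = -14237$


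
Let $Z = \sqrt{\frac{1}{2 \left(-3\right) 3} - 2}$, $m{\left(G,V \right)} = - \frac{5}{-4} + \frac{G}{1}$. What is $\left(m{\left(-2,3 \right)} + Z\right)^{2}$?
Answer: $\frac{\left(-9 + 2 i \sqrt{74}\right)^{2}}{144} \approx -1.4931 - 2.1506 i$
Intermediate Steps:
$m{\left(G,V \right)} = \frac{5}{4} + G$ ($m{\left(G,V \right)} = \left(-5\right) \left(- \frac{1}{4}\right) + G 1 = \frac{5}{4} + G$)
$Z = \frac{i \sqrt{74}}{6}$ ($Z = \sqrt{\frac{1}{\left(-6\right) 3} - 2} = \sqrt{\frac{1}{-18} - 2} = \sqrt{- \frac{1}{18} - 2} = \sqrt{- \frac{37}{18}} = \frac{i \sqrt{74}}{6} \approx 1.4337 i$)
$\left(m{\left(-2,3 \right)} + Z\right)^{2} = \left(\left(\frac{5}{4} - 2\right) + \frac{i \sqrt{74}}{6}\right)^{2} = \left(- \frac{3}{4} + \frac{i \sqrt{74}}{6}\right)^{2}$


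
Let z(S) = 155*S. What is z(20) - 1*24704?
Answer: -21604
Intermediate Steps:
z(20) - 1*24704 = 155*20 - 1*24704 = 3100 - 24704 = -21604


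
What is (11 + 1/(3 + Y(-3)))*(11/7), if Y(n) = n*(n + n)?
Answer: 2552/147 ≈ 17.361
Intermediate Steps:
Y(n) = 2*n² (Y(n) = n*(2*n) = 2*n²)
(11 + 1/(3 + Y(-3)))*(11/7) = (11 + 1/(3 + 2*(-3)²))*(11/7) = (11 + 1/(3 + 2*9))*(11*(⅐)) = (11 + 1/(3 + 18))*(11/7) = (11 + 1/21)*(11/7) = (232/21)*(11/7) = 2552/147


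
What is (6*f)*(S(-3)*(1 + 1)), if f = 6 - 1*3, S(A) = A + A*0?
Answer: -108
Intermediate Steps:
S(A) = A (S(A) = A + 0 = A)
f = 3 (f = 6 - 3 = 3)
(6*f)*(S(-3)*(1 + 1)) = (6*3)*(-3*(1 + 1)) = 18*(-3*2) = 18*(-6) = -108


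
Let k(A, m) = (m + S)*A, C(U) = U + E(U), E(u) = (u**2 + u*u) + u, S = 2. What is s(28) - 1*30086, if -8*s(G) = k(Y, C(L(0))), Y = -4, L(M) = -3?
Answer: -30079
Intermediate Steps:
E(u) = u + 2*u**2 (E(u) = (u**2 + u**2) + u = 2*u**2 + u = u + 2*u**2)
C(U) = U + U*(1 + 2*U)
k(A, m) = A*(2 + m) (k(A, m) = (m + 2)*A = (2 + m)*A = A*(2 + m))
s(G) = 7 (s(G) = -(-1)*(2 + 2*(-3)*(1 - 3))/2 = -(-1)*(2 + 2*(-3)*(-2))/2 = -(-1)*(2 + 12)/2 = -(-1)*14/2 = -1/8*(-56) = 7)
s(28) - 1*30086 = 7 - 1*30086 = 7 - 30086 = -30079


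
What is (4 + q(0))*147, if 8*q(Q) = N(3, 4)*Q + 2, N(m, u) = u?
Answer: 2499/4 ≈ 624.75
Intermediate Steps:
q(Q) = 1/4 + Q/2 (q(Q) = (4*Q + 2)/8 = (2 + 4*Q)/8 = 1/4 + Q/2)
(4 + q(0))*147 = (4 + (1/4 + (1/2)*0))*147 = (4 + (1/4 + 0))*147 = (4 + 1/4)*147 = (17/4)*147 = 2499/4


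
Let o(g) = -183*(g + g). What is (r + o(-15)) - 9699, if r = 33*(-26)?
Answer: -5067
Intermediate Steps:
r = -858
o(g) = -366*g
(r + o(-15)) - 9699 = (-858 - 366*(-15)) - 9699 = (-858 + 5490) - 9699 = 4632 - 9699 = -5067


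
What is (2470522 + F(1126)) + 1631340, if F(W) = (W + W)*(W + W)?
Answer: 9173366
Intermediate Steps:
F(W) = 4*W**2 (F(W) = (2*W)*(2*W) = 4*W**2)
(2470522 + F(1126)) + 1631340 = (2470522 + 4*1126**2) + 1631340 = (2470522 + 4*1267876) + 1631340 = (2470522 + 5071504) + 1631340 = 7542026 + 1631340 = 9173366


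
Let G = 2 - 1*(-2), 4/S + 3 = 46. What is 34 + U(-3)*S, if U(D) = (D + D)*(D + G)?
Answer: 1438/43 ≈ 33.442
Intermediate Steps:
S = 4/43 (S = 4/(-3 + 46) = 4/43 ≈ 0.093023)
G = 4 (G = 2 + 2 = 4)
U(D) = 2*D*(4 + D) (U(D) = (D + D)*(D + 4) = (2*D)*(4 + D) = 2*D*(4 + D))
34 + U(-3)*S = 34 + (2*(-3)*(4 - 3))*(4/43) = 34 + (2*(-3)*1)*(4/43) = 34 - 6*4/43 = 34 - 24/43 = 1438/43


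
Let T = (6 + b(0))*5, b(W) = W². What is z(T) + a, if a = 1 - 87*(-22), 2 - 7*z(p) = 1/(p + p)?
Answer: 114917/60 ≈ 1915.3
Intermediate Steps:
T = 30 (T = (6 + 0²)*5 = (6 + 0)*5 = 6*5 = 30)
z(p) = 2/7 - 1/(14*p) (z(p) = 2/7 - 1/(7*(p + p)) = 2/7 - 1/(2*p)/7 = 2/7 - 1/(14*p))
a = 1915 (a = 1 + 1914 = 1915)
z(T) + a = (1/14)*(-1 + 4*30)/30 + 1915 = (1/14)*(1/30)*(-1 + 120) + 1915 = (1/14)*(1/30)*119 + 1915 = 17/60 + 1915 = 114917/60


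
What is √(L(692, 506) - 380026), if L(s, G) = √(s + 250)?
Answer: √(-380026 + √942) ≈ 616.44*I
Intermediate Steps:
L(s, G) = √(250 + s)
√(L(692, 506) - 380026) = √(√(250 + 692) - 380026) = √(√942 - 380026) = √(-380026 + √942)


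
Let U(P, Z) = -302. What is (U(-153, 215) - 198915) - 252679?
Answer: -451896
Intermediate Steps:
(U(-153, 215) - 198915) - 252679 = (-302 - 198915) - 252679 = -199217 - 252679 = -451896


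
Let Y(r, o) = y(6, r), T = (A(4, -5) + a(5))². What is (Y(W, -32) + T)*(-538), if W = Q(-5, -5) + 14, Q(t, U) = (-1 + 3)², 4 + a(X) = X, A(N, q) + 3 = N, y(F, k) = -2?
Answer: -1076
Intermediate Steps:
A(N, q) = -3 + N
a(X) = -4 + X
Q(t, U) = 4 (Q(t, U) = 2² = 4)
W = 18 (W = 4 + 14 = 18)
T = 4 (T = ((-3 + 4) + (-4 + 5))² = (1 + 1)² = 2² = 4)
Y(r, o) = -2
(Y(W, -32) + T)*(-538) = (-2 + 4)*(-538) = 2*(-538) = -1076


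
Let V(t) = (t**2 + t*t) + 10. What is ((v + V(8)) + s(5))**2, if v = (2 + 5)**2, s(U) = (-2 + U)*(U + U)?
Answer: 47089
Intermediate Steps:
V(t) = 10 + 2*t**2 (V(t) = (t**2 + t**2) + 10 = 2*t**2 + 10 = 10 + 2*t**2)
s(U) = 2*U*(-2 + U) (s(U) = (-2 + U)*(2*U) = 2*U*(-2 + U))
v = 49 (v = 7**2 = 49)
((v + V(8)) + s(5))**2 = ((49 + (10 + 2*8**2)) + 2*5*(-2 + 5))**2 = ((49 + (10 + 2*64)) + 2*5*3)**2 = ((49 + (10 + 128)) + 30)**2 = ((49 + 138) + 30)**2 = (187 + 30)**2 = 217**2 = 47089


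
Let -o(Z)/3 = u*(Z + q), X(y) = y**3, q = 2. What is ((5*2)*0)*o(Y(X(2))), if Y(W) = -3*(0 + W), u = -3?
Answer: 0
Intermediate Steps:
Y(W) = -3*W
o(Z) = 18 + 9*Z (o(Z) = -(-9)*(Z + 2) = -(-9)*(2 + Z) = -3*(-6 - 3*Z) = 18 + 9*Z)
((5*2)*0)*o(Y(X(2))) = ((5*2)*0)*(18 + 9*(-3*2**3)) = (10*0)*(18 + 9*(-3*8)) = 0*(18 + 9*(-24)) = 0*(18 - 216) = 0*(-198) = 0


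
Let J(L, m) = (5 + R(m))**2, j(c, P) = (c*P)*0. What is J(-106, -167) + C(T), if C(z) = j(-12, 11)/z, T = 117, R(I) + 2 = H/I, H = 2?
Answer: 249001/27889 ≈ 8.9283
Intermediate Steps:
R(I) = -2 + 2/I
j(c, P) = 0 (j(c, P) = (P*c)*0 = 0)
J(L, m) = (3 + 2/m)**2 (J(L, m) = (5 + (-2 + 2/m))**2 = (3 + 2/m)**2)
C(z) = 0 (C(z) = 0/z = 0)
J(-106, -167) + C(T) = (2 + 3*(-167))**2/(-167)**2 + 0 = (2 - 501)**2/27889 + 0 = (1/27889)*(-499)**2 + 0 = (1/27889)*249001 + 0 = 249001/27889 + 0 = 249001/27889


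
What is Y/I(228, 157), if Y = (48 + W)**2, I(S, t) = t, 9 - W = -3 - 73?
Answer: 17689/157 ≈ 112.67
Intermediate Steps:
W = 85 (W = 9 - (-3 - 73) = 9 - 1*(-76) = 9 + 76 = 85)
Y = 17689 (Y = (48 + 85)**2 = 133**2 = 17689)
Y/I(228, 157) = 17689/157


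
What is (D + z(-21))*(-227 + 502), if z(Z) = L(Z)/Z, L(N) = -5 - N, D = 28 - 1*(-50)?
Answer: 446050/21 ≈ 21240.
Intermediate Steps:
D = 78 (D = 28 + 50 = 78)
z(Z) = (-5 - Z)/Z
(D + z(-21))*(-227 + 502) = (78 + (-5 - 1*(-21))/(-21))*(-227 + 502) = (78 - (-5 + 21)/21)*275 = (78 - 1/21*16)*275 = (78 - 16/21)*275 = (1622/21)*275 = 446050/21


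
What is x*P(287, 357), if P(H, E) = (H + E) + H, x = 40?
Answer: 37240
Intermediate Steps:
P(H, E) = E + 2*H (P(H, E) = (E + H) + H = E + 2*H)
x*P(287, 357) = 40*(357 + 2*287) = 40*(357 + 574) = 40*931 = 37240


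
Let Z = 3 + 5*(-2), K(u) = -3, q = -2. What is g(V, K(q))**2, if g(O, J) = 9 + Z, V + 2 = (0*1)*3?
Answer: 4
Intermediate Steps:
V = -2 (V = -2 + (0*1)*3 = -2 + 0*3 = -2 + 0 = -2)
Z = -7 (Z = 3 - 10 = -7)
g(O, J) = 2 (g(O, J) = 9 - 7 = 2)
g(V, K(q))**2 = 2**2 = 4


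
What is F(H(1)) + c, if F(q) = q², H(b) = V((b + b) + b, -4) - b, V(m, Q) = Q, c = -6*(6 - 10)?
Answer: 49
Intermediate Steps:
c = 24 (c = -6*(-4) = 24)
H(b) = -4 - b
F(H(1)) + c = (-4 - 1*1)² + 24 = (-4 - 1)² + 24 = (-5)² + 24 = 25 + 24 = 49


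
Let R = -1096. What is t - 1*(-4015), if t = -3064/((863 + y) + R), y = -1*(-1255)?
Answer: 2050133/511 ≈ 4012.0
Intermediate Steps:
y = 1255
t = -1532/511 (t = -3064/((863 + 1255) - 1096) = -3064/(2118 - 1096) = -3064/1022 = -3064*1/1022 = -1532/511 ≈ -2.9980)
t - 1*(-4015) = -1532/511 - 1*(-4015) = -1532/511 + 4015 = 2050133/511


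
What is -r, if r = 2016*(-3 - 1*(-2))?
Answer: 2016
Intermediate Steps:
r = -2016 (r = 2016*(-3 + 2) = 2016*(-1) = -2016)
-r = -1*(-2016) = 2016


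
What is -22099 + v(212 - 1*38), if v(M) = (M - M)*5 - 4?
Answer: -22103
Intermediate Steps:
v(M) = -4 (v(M) = 0*5 - 4 = 0 - 4 = -4)
-22099 + v(212 - 1*38) = -22099 - 4 = -22103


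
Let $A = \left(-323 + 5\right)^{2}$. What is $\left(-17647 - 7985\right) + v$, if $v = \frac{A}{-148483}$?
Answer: $- \frac{3806017380}{148483} \approx -25633.0$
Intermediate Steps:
$A = 101124$ ($A = \left(-318\right)^{2} = 101124$)
$v = - \frac{101124}{148483}$ ($v = \frac{101124}{-148483} = 101124 \left(- \frac{1}{148483}\right) = - \frac{101124}{148483} \approx -0.68105$)
$\left(-17647 - 7985\right) + v = \left(-17647 - 7985\right) - \frac{101124}{148483} = -25632 - \frac{101124}{148483} = - \frac{3806017380}{148483}$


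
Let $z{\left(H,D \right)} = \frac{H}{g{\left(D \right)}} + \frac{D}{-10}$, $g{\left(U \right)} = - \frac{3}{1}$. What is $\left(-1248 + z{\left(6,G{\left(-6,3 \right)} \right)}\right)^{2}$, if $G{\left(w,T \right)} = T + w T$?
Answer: $\frac{6235009}{4} \approx 1.5588 \cdot 10^{6}$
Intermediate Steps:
$g{\left(U \right)} = -3$ ($g{\left(U \right)} = \left(-3\right) 1 = -3$)
$G{\left(w,T \right)} = T + T w$
$z{\left(H,D \right)} = - \frac{H}{3} - \frac{D}{10}$ ($z{\left(H,D \right)} = \frac{H}{-3} + \frac{D}{-10} = H \left(- \frac{1}{3}\right) + D \left(- \frac{1}{10}\right) = - \frac{H}{3} - \frac{D}{10}$)
$\left(-1248 + z{\left(6,G{\left(-6,3 \right)} \right)}\right)^{2} = \left(-1248 - \left(2 + \frac{3 \left(1 - 6\right)}{10}\right)\right)^{2} = \left(-1248 - \left(2 + \frac{3 \left(-5\right)}{10}\right)\right)^{2} = \left(-1248 - \frac{1}{2}\right)^{2} = \left(- \frac{2497}{2}\right)^{2} = \frac{6235009}{4}$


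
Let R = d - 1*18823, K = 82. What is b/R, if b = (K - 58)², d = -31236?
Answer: -576/50059 ≈ -0.011506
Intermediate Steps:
R = -50059 (R = -31236 - 1*18823 = -31236 - 18823 = -50059)
b = 576 (b = (82 - 58)² = 24² = 576)
b/R = 576/(-50059) = 576*(-1/50059) = -576/50059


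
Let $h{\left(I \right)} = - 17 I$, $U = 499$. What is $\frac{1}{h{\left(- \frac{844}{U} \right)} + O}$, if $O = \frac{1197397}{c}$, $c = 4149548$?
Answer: $\frac{2070624452}{60135215807} \approx 0.034433$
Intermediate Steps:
$O = \frac{1197397}{4149548} \approx 0.28856$
$\frac{1}{h{\left(- \frac{844}{U} \right)} + O} = \frac{1}{- 17 \left(- \frac{844}{499}\right) + \frac{1197397}{4149548}} = \frac{1}{- 17 \left(\left(-844\right) \frac{1}{499}\right) + \frac{1197397}{4149548}} = \frac{1}{\left(-17\right) \left(- \frac{844}{499}\right) + \frac{1197397}{4149548}} = \frac{1}{\frac{14348}{499} + \frac{1197397}{4149548}} = \frac{1}{\frac{60135215807}{2070624452}} = \frac{2070624452}{60135215807}$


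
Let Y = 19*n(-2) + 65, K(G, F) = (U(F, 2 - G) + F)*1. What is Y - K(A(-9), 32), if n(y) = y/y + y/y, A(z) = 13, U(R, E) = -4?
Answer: 75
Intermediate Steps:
K(G, F) = -4 + F (K(G, F) = (-4 + F)*1 = -4 + F)
n(y) = 2 (n(y) = 1 + 1 = 2)
Y = 103 (Y = 19*2 + 65 = 38 + 65 = 103)
Y - K(A(-9), 32) = 103 - (-4 + 32) = 103 - 1*28 = 103 - 28 = 75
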